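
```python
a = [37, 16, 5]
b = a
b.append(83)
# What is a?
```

After line 1: a = [37, 16, 5]
After line 2 (b = a is an alias, same object): a = [37, 16, 5], b = [37, 16, 5]
After line 3 (b.append mutates the shared list): a = [37, 16, 5, 83], b = [37, 16, 5, 83]

[37, 16, 5, 83]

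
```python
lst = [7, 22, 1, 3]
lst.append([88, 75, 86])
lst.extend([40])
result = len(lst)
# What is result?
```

After line 1: lst = [7, 22, 1, 3]
After line 2 (append adds [88, 75, 86] as single element): lst = [7, 22, 1, 3, [88, 75, 86]]
After line 3 (extend unpacks [40], adds 40): lst = [7, 22, 1, 3, [88, 75, 86], 40]
After line 4: result = len(lst) = 6

6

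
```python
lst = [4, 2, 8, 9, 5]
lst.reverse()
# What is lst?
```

[5, 9, 8, 2, 4]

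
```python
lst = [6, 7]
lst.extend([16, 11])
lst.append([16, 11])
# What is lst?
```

After line 1: lst = [6, 7]
After line 2 (extend unpacks [16, 11]): lst = [6, 7, 16, 11]
After line 3 (append adds [16, 11] as single element): lst = [6, 7, 16, 11, [16, 11]]

[6, 7, 16, 11, [16, 11]]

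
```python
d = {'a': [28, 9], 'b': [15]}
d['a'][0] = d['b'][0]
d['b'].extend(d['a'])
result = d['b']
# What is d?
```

After line 1: d = {'a': [28, 9], 'b': [15]}
After line 2 (a[0] = b[0] = 15): d = {'a': [15, 9], 'b': [15]}
After line 3 (b.extend(a) appends [15, 9]): d = {'a': [15, 9], 'b': [15, 15, 9]}
After line 4: result = d['b'] = [15, 15, 9]

{'a': [15, 9], 'b': [15, 15, 9]}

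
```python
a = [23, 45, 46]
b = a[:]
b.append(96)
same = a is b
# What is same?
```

After line 1: a = [23, 45, 46]
After line 2 (b = a[:] is a shallow copy, new object): a = [23, 45, 46], b = [23, 45, 46]
After line 3 (append only mutates b): a = [23, 45, 46], b = [23, 45, 46, 96]
After line 4 (same = a is b; different objects -> False): same = False

False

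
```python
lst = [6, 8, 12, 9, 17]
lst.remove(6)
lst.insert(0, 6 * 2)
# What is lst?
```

After line 1: lst = [6, 8, 12, 9, 17]
After line 2 (remove first 6): lst = [8, 12, 9, 17]
After line 3 (insert 12 at index 0): lst = [12, 8, 12, 9, 17]

[12, 8, 12, 9, 17]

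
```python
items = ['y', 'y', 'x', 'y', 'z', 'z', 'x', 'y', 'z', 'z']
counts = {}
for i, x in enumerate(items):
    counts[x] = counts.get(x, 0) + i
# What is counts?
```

Initial: counts = {}, items = ['y', 'y', 'x', 'y', 'z', 'z', 'x', 'y', 'z', 'z']
i=0, x='y': counts = {'y': 0}
i=1, x='y': counts = {'y': 1}
i=2, x='x': counts = {'y': 1, 'x': 2}
i=3, x='y': counts = {'y': 4, 'x': 2}
i=4, x='z': counts = {'y': 4, 'x': 2, 'z': 4}
i=5, x='z': counts = {'y': 4, 'x': 2, 'z': 9}
i=6, x='x': counts = {'y': 4, 'x': 8, 'z': 9}
i=7, x='y': counts = {'y': 11, 'x': 8, 'z': 9}
i=8, x='z': counts = {'y': 11, 'x': 8, 'z': 17}
i=9, x='z': counts = {'y': 11, 'x': 8, 'z': 26}

{'y': 11, 'x': 8, 'z': 26}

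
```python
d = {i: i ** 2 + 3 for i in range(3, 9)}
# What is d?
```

{3: 12, 4: 19, 5: 28, 6: 39, 7: 52, 8: 67}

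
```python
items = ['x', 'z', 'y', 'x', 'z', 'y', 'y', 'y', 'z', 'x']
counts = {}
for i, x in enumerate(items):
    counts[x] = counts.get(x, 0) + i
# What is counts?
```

Initial: counts = {}, items = ['x', 'z', 'y', 'x', 'z', 'y', 'y', 'y', 'z', 'x']
i=0, x='x': counts = {'x': 0}
i=1, x='z': counts = {'x': 0, 'z': 1}
i=2, x='y': counts = {'x': 0, 'z': 1, 'y': 2}
i=3, x='x': counts = {'x': 3, 'z': 1, 'y': 2}
i=4, x='z': counts = {'x': 3, 'z': 5, 'y': 2}
i=5, x='y': counts = {'x': 3, 'z': 5, 'y': 7}
i=6, x='y': counts = {'x': 3, 'z': 5, 'y': 13}
i=7, x='y': counts = {'x': 3, 'z': 5, 'y': 20}
i=8, x='z': counts = {'x': 3, 'z': 13, 'y': 20}
i=9, x='x': counts = {'x': 12, 'z': 13, 'y': 20}

{'x': 12, 'z': 13, 'y': 20}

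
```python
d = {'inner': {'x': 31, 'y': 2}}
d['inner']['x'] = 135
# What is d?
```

After line 1: d = {'inner': {'x': 31, 'y': 2}}
After line 2 (inner x overwritten): d = {'inner': {'x': 135, 'y': 2}}

{'inner': {'x': 135, 'y': 2}}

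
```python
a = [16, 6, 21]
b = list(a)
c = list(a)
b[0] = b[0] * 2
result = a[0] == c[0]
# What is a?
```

After line 1: a = [16, 6, 21]
After line 2 (b = list(a), copy): a = [16, 6, 21], b = [16, 6, 21]
After line 3 (c = list(a) is a copy, new object): c = [16, 6, 21]
After line 4 (b[0] = 16 * 2 = 32; only b mutates (copy)): a = [16, 6, 21], b = [32, 6, 21], c = [16, 6, 21]
After line 5 (a[0] = 16, c[0] = 16; result = True)

[16, 6, 21]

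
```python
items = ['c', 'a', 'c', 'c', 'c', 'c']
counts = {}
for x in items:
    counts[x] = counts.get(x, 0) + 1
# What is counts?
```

Initial: counts = {}, items = ['c', 'a', 'c', 'c', 'c', 'c']
See 'c': counts = {'c': 1}
See 'a': counts = {'c': 1, 'a': 1}
See 'c': counts = {'c': 2, 'a': 1}
See 'c': counts = {'c': 3, 'a': 1}
See 'c': counts = {'c': 4, 'a': 1}
See 'c': counts = {'c': 5, 'a': 1}

{'c': 5, 'a': 1}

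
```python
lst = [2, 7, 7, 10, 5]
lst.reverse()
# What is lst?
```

[5, 10, 7, 7, 2]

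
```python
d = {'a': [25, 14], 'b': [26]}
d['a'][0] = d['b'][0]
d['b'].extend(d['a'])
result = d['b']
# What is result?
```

After line 1: d = {'a': [25, 14], 'b': [26]}
After line 2 (a[0] = b[0] = 26): d = {'a': [26, 14], 'b': [26]}
After line 3 (b.extend(a) appends [26, 14]): d = {'a': [26, 14], 'b': [26, 26, 14]}
After line 4: result = d['b'] = [26, 26, 14]

[26, 26, 14]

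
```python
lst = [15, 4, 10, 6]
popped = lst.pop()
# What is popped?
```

6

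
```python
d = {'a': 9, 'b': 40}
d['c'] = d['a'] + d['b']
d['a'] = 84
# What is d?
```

After line 1: d = {'a': 9, 'b': 40}
After line 2 (d['c'] = 9 + 40): d = {'a': 9, 'b': 40, 'c': 49}
After line 3: d = {'a': 84, 'b': 40, 'c': 49}

{'a': 84, 'b': 40, 'c': 49}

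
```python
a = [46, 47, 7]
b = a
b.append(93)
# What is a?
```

After line 1: a = [46, 47, 7]
After line 2 (b = a is an alias, same object): a = [46, 47, 7], b = [46, 47, 7]
After line 3 (b.append mutates the shared list): a = [46, 47, 7, 93], b = [46, 47, 7, 93]

[46, 47, 7, 93]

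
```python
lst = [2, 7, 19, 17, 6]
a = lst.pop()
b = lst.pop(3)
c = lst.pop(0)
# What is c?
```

After line 1: lst = [2, 7, 19, 17, 6]
After line 2 (pop() -> a = 6): lst = [2, 7, 19, 17]
After line 3 (pop(3) -> b = 17): lst = [2, 7, 19]
After line 4 (pop(0) -> c = 2): lst = [7, 19]

2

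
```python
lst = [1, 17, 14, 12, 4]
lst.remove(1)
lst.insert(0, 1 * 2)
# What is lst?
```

After line 1: lst = [1, 17, 14, 12, 4]
After line 2 (remove first 1): lst = [17, 14, 12, 4]
After line 3 (insert 2 at index 0): lst = [2, 17, 14, 12, 4]

[2, 17, 14, 12, 4]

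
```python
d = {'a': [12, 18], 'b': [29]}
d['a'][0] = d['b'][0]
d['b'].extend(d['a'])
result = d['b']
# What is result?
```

After line 1: d = {'a': [12, 18], 'b': [29]}
After line 2 (a[0] = b[0] = 29): d = {'a': [29, 18], 'b': [29]}
After line 3 (b.extend(a) appends [29, 18]): d = {'a': [29, 18], 'b': [29, 29, 18]}
After line 4: result = d['b'] = [29, 29, 18]

[29, 29, 18]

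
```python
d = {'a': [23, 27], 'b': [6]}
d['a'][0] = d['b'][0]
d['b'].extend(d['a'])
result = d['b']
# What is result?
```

After line 1: d = {'a': [23, 27], 'b': [6]}
After line 2 (a[0] = b[0] = 6): d = {'a': [6, 27], 'b': [6]}
After line 3 (b.extend(a) appends [6, 27]): d = {'a': [6, 27], 'b': [6, 6, 27]}
After line 4: result = d['b'] = [6, 6, 27]

[6, 6, 27]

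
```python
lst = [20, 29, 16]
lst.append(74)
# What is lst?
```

[20, 29, 16, 74]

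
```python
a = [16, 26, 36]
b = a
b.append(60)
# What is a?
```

After line 1: a = [16, 26, 36]
After line 2 (b = a is an alias, same object): a = [16, 26, 36], b = [16, 26, 36]
After line 3 (b.append mutates the shared list): a = [16, 26, 36, 60], b = [16, 26, 36, 60]

[16, 26, 36, 60]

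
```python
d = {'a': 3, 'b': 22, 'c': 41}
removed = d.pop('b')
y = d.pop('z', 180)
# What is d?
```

After line 1: d = {'a': 3, 'b': 22, 'c': 41}
After line 2 (pop 'b' returns 22): d = {'a': 3, 'c': 41}, removed = 22
After line 3 (pop 'z' missing, returns default 180): d = {'a': 3, 'c': 41}, y = 180

{'a': 3, 'c': 41}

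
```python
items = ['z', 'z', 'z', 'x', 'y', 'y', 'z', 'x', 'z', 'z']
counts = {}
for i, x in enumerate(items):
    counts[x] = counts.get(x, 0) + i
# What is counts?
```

Initial: counts = {}, items = ['z', 'z', 'z', 'x', 'y', 'y', 'z', 'x', 'z', 'z']
i=0, x='z': counts = {'z': 0}
i=1, x='z': counts = {'z': 1}
i=2, x='z': counts = {'z': 3}
i=3, x='x': counts = {'z': 3, 'x': 3}
i=4, x='y': counts = {'z': 3, 'x': 3, 'y': 4}
i=5, x='y': counts = {'z': 3, 'x': 3, 'y': 9}
i=6, x='z': counts = {'z': 9, 'x': 3, 'y': 9}
i=7, x='x': counts = {'z': 9, 'x': 10, 'y': 9}
i=8, x='z': counts = {'z': 17, 'x': 10, 'y': 9}
i=9, x='z': counts = {'z': 26, 'x': 10, 'y': 9}

{'z': 26, 'x': 10, 'y': 9}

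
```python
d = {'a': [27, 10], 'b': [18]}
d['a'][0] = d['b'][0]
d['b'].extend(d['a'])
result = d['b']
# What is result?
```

After line 1: d = {'a': [27, 10], 'b': [18]}
After line 2 (a[0] = b[0] = 18): d = {'a': [18, 10], 'b': [18]}
After line 3 (b.extend(a) appends [18, 10]): d = {'a': [18, 10], 'b': [18, 18, 10]}
After line 4: result = d['b'] = [18, 18, 10]

[18, 18, 10]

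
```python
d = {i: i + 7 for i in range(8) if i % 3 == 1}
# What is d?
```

{1: 8, 4: 11, 7: 14}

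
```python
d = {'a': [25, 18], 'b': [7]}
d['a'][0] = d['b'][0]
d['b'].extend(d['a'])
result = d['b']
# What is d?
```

After line 1: d = {'a': [25, 18], 'b': [7]}
After line 2 (a[0] = b[0] = 7): d = {'a': [7, 18], 'b': [7]}
After line 3 (b.extend(a) appends [7, 18]): d = {'a': [7, 18], 'b': [7, 7, 18]}
After line 4: result = d['b'] = [7, 7, 18]

{'a': [7, 18], 'b': [7, 7, 18]}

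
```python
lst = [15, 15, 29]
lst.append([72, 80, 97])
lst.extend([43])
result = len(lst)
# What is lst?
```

After line 1: lst = [15, 15, 29]
After line 2 (append adds [72, 80, 97] as single element): lst = [15, 15, 29, [72, 80, 97]]
After line 3 (extend unpacks [43], adds 43): lst = [15, 15, 29, [72, 80, 97], 43]
After line 4: result = len(lst) = 5

[15, 15, 29, [72, 80, 97], 43]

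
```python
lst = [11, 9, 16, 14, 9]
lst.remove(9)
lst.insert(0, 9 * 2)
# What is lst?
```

After line 1: lst = [11, 9, 16, 14, 9]
After line 2 (remove first 9): lst = [11, 16, 14, 9]
After line 3 (insert 18 at index 0): lst = [18, 11, 16, 14, 9]

[18, 11, 16, 14, 9]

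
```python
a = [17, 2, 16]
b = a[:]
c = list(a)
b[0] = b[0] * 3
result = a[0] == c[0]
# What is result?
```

After line 1: a = [17, 2, 16]
After line 2 (b = a[:], copy): a = [17, 2, 16], b = [17, 2, 16]
After line 3 (c = list(a) is a copy, new object): c = [17, 2, 16]
After line 4 (b[0] = 17 * 3 = 51; only b mutates (copy)): a = [17, 2, 16], b = [51, 2, 16], c = [17, 2, 16]
After line 5 (a[0] = 17, c[0] = 17; result = True)

True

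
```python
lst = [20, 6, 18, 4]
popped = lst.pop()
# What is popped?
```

4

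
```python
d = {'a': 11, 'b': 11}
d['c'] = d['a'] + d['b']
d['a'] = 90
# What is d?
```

After line 1: d = {'a': 11, 'b': 11}
After line 2 (d['c'] = 11 + 11): d = {'a': 11, 'b': 11, 'c': 22}
After line 3: d = {'a': 90, 'b': 11, 'c': 22}

{'a': 90, 'b': 11, 'c': 22}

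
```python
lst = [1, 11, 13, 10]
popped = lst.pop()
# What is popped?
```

10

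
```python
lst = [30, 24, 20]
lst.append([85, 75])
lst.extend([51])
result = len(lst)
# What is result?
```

After line 1: lst = [30, 24, 20]
After line 2 (append adds [85, 75] as single element): lst = [30, 24, 20, [85, 75]]
After line 3 (extend unpacks [51], adds 51): lst = [30, 24, 20, [85, 75], 51]
After line 4: result = len(lst) = 5

5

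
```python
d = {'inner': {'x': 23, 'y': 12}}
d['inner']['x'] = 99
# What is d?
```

After line 1: d = {'inner': {'x': 23, 'y': 12}}
After line 2 (inner x overwritten): d = {'inner': {'x': 99, 'y': 12}}

{'inner': {'x': 99, 'y': 12}}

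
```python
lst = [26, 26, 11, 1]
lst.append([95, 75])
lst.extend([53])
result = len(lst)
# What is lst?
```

After line 1: lst = [26, 26, 11, 1]
After line 2 (append adds [95, 75] as single element): lst = [26, 26, 11, 1, [95, 75]]
After line 3 (extend unpacks [53], adds 53): lst = [26, 26, 11, 1, [95, 75], 53]
After line 4: result = len(lst) = 6

[26, 26, 11, 1, [95, 75], 53]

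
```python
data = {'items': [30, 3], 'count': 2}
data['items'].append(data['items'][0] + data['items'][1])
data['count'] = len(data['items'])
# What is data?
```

After line 1: data = {'items': [30, 3], 'count': 2}
After line 2 (append 30 + 3 = 33): data = {'items': [30, 3, 33], 'count': 2}
After line 3 (count = len(items) = 3): data = {'items': [30, 3, 33], 'count': 3}

{'items': [30, 3, 33], 'count': 3}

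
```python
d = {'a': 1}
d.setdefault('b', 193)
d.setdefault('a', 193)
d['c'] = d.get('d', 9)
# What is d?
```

After line 1: d = {'a': 1}
After line 2 (setdefault adds 'b'=193): d = {'a': 1, 'b': 193}
After line 3 (setdefault 'a' no-op, already exists): d = {'a': 1, 'b': 193}
After line 4 (get('d', 9) returns default since 'd' not in d): d = {'a': 1, 'b': 193, 'c': 9}

{'a': 1, 'b': 193, 'c': 9}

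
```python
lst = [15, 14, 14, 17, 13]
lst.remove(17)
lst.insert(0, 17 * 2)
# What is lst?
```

After line 1: lst = [15, 14, 14, 17, 13]
After line 2 (remove first 17): lst = [15, 14, 14, 13]
After line 3 (insert 34 at index 0): lst = [34, 15, 14, 14, 13]

[34, 15, 14, 14, 13]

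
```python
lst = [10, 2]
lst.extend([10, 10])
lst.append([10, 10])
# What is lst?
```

After line 1: lst = [10, 2]
After line 2 (extend unpacks [10, 10]): lst = [10, 2, 10, 10]
After line 3 (append adds [10, 10] as single element): lst = [10, 2, 10, 10, [10, 10]]

[10, 2, 10, 10, [10, 10]]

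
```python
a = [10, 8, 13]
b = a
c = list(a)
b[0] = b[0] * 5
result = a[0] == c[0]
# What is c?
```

After line 1: a = [10, 8, 13]
After line 2 (b = a, alias): a = [10, 8, 13], b = [10, 8, 13]
After line 3 (c = list(a) is a copy, new object): c = [10, 8, 13]
After line 4 (b[0] = 10 * 5 = 50; mutates shared a/b): a = b = [50, 8, 13], c = [10, 8, 13]
After line 5 (a[0] = 50, c[0] = 10; result = False)

[10, 8, 13]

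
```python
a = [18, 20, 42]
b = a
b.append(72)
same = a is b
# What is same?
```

After line 1: a = [18, 20, 42]
After line 2 (b = a is an alias, same object): a = [18, 20, 42], b = [18, 20, 42]
After line 3 (b.append mutates the shared list): a = [18, 20, 42, 72], b = [18, 20, 42, 72]
After line 4 (same = a is b; same object -> True): same = True

True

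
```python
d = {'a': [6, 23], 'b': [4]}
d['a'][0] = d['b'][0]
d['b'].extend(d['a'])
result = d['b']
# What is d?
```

After line 1: d = {'a': [6, 23], 'b': [4]}
After line 2 (a[0] = b[0] = 4): d = {'a': [4, 23], 'b': [4]}
After line 3 (b.extend(a) appends [4, 23]): d = {'a': [4, 23], 'b': [4, 4, 23]}
After line 4: result = d['b'] = [4, 4, 23]

{'a': [4, 23], 'b': [4, 4, 23]}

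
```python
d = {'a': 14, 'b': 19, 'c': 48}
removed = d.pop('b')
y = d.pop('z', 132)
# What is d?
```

After line 1: d = {'a': 14, 'b': 19, 'c': 48}
After line 2 (pop 'b' returns 19): d = {'a': 14, 'c': 48}, removed = 19
After line 3 (pop 'z' missing, returns default 132): d = {'a': 14, 'c': 48}, y = 132

{'a': 14, 'c': 48}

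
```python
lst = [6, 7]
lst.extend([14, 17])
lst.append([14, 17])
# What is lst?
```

After line 1: lst = [6, 7]
After line 2 (extend unpacks [14, 17]): lst = [6, 7, 14, 17]
After line 3 (append adds [14, 17] as single element): lst = [6, 7, 14, 17, [14, 17]]

[6, 7, 14, 17, [14, 17]]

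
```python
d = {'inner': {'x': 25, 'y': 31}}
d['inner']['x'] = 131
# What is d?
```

After line 1: d = {'inner': {'x': 25, 'y': 31}}
After line 2 (inner x overwritten): d = {'inner': {'x': 131, 'y': 31}}

{'inner': {'x': 131, 'y': 31}}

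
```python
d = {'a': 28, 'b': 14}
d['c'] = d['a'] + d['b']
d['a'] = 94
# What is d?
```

After line 1: d = {'a': 28, 'b': 14}
After line 2 (d['c'] = 28 + 14): d = {'a': 28, 'b': 14, 'c': 42}
After line 3: d = {'a': 94, 'b': 14, 'c': 42}

{'a': 94, 'b': 14, 'c': 42}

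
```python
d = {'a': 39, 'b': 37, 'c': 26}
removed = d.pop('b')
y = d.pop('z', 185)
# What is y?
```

After line 1: d = {'a': 39, 'b': 37, 'c': 26}
After line 2 (pop 'b' returns 37): d = {'a': 39, 'c': 26}, removed = 37
After line 3 (pop 'z' missing, returns default 185): d = {'a': 39, 'c': 26}, y = 185

185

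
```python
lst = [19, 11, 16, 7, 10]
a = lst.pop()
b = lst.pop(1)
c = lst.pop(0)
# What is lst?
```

After line 1: lst = [19, 11, 16, 7, 10]
After line 2 (pop() -> a = 10): lst = [19, 11, 16, 7]
After line 3 (pop(1) -> b = 11): lst = [19, 16, 7]
After line 4 (pop(0) -> c = 19): lst = [16, 7]

[16, 7]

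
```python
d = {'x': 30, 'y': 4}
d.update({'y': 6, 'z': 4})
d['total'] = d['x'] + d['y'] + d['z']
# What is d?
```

After line 1: d = {'x': 30, 'y': 4}
After line 2 (y overwritten, z added): d = {'x': 30, 'y': 6, 'z': 4}
After line 3 (total = 30 + 6 + 4 = 40): d = {'x': 30, 'y': 6, 'z': 4, 'total': 40}

{'x': 30, 'y': 6, 'z': 4, 'total': 40}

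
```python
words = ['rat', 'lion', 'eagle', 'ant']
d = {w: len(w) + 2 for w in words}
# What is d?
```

{'rat': 5, 'lion': 6, 'eagle': 7, 'ant': 5}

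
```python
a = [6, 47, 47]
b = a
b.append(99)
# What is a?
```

After line 1: a = [6, 47, 47]
After line 2 (b = a is an alias, same object): a = [6, 47, 47], b = [6, 47, 47]
After line 3 (b.append mutates the shared list): a = [6, 47, 47, 99], b = [6, 47, 47, 99]

[6, 47, 47, 99]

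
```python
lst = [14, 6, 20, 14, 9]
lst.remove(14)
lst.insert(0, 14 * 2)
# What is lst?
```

After line 1: lst = [14, 6, 20, 14, 9]
After line 2 (remove first 14): lst = [6, 20, 14, 9]
After line 3 (insert 28 at index 0): lst = [28, 6, 20, 14, 9]

[28, 6, 20, 14, 9]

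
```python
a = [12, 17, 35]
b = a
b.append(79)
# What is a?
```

After line 1: a = [12, 17, 35]
After line 2 (b = a is an alias, same object): a = [12, 17, 35], b = [12, 17, 35]
After line 3 (b.append mutates the shared list): a = [12, 17, 35, 79], b = [12, 17, 35, 79]

[12, 17, 35, 79]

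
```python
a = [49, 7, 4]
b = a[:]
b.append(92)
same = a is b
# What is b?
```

After line 1: a = [49, 7, 4]
After line 2 (b = a[:] is a shallow copy, new object): a = [49, 7, 4], b = [49, 7, 4]
After line 3 (append only mutates b): a = [49, 7, 4], b = [49, 7, 4, 92]
After line 4 (same = a is b; different objects -> False): same = False

[49, 7, 4, 92]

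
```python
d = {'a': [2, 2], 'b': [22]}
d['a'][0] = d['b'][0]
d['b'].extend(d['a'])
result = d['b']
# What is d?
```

After line 1: d = {'a': [2, 2], 'b': [22]}
After line 2 (a[0] = b[0] = 22): d = {'a': [22, 2], 'b': [22]}
After line 3 (b.extend(a) appends [22, 2]): d = {'a': [22, 2], 'b': [22, 22, 2]}
After line 4: result = d['b'] = [22, 22, 2]

{'a': [22, 2], 'b': [22, 22, 2]}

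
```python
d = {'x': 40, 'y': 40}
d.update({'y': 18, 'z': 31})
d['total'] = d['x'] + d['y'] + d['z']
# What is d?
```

After line 1: d = {'x': 40, 'y': 40}
After line 2 (y overwritten, z added): d = {'x': 40, 'y': 18, 'z': 31}
After line 3 (total = 40 + 18 + 31 = 89): d = {'x': 40, 'y': 18, 'z': 31, 'total': 89}

{'x': 40, 'y': 18, 'z': 31, 'total': 89}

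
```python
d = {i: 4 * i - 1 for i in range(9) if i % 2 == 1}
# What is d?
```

{1: 3, 3: 11, 5: 19, 7: 27}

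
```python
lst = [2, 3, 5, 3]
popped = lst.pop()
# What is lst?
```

[2, 3, 5]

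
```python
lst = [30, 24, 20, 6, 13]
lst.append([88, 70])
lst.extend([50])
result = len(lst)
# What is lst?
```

After line 1: lst = [30, 24, 20, 6, 13]
After line 2 (append adds [88, 70] as single element): lst = [30, 24, 20, 6, 13, [88, 70]]
After line 3 (extend unpacks [50], adds 50): lst = [30, 24, 20, 6, 13, [88, 70], 50]
After line 4: result = len(lst) = 7

[30, 24, 20, 6, 13, [88, 70], 50]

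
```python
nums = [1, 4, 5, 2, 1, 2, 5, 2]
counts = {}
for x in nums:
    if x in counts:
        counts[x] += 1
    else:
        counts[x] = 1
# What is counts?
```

Initial: counts = {}, nums = [1, 4, 5, 2, 1, 2, 5, 2]
See 1: counts = {1: 1}
See 4: counts = {1: 1, 4: 1}
See 5: counts = {1: 1, 4: 1, 5: 1}
See 2: counts = {1: 1, 4: 1, 5: 1, 2: 1}
See 1: counts = {1: 2, 4: 1, 5: 1, 2: 1}
See 2: counts = {1: 2, 4: 1, 5: 1, 2: 2}
See 5: counts = {1: 2, 4: 1, 5: 2, 2: 2}
See 2: counts = {1: 2, 4: 1, 5: 2, 2: 3}

{1: 2, 4: 1, 5: 2, 2: 3}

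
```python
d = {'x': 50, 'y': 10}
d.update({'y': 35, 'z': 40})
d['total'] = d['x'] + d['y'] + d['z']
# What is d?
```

After line 1: d = {'x': 50, 'y': 10}
After line 2 (y overwritten, z added): d = {'x': 50, 'y': 35, 'z': 40}
After line 3 (total = 50 + 35 + 40 = 125): d = {'x': 50, 'y': 35, 'z': 40, 'total': 125}

{'x': 50, 'y': 35, 'z': 40, 'total': 125}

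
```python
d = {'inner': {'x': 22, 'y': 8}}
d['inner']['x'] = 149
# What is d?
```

After line 1: d = {'inner': {'x': 22, 'y': 8}}
After line 2 (inner x overwritten): d = {'inner': {'x': 149, 'y': 8}}

{'inner': {'x': 149, 'y': 8}}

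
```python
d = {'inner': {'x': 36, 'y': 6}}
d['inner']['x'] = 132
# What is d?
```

After line 1: d = {'inner': {'x': 36, 'y': 6}}
After line 2 (inner x overwritten): d = {'inner': {'x': 132, 'y': 6}}

{'inner': {'x': 132, 'y': 6}}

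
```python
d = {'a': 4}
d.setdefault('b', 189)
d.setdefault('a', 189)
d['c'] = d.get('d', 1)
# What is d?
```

After line 1: d = {'a': 4}
After line 2 (setdefault adds 'b'=189): d = {'a': 4, 'b': 189}
After line 3 (setdefault 'a' no-op, already exists): d = {'a': 4, 'b': 189}
After line 4 (get('d', 1) returns default since 'd' not in d): d = {'a': 4, 'b': 189, 'c': 1}

{'a': 4, 'b': 189, 'c': 1}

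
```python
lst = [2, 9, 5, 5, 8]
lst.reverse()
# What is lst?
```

[8, 5, 5, 9, 2]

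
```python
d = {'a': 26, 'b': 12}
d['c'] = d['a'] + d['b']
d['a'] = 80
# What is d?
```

After line 1: d = {'a': 26, 'b': 12}
After line 2 (d['c'] = 26 + 12): d = {'a': 26, 'b': 12, 'c': 38}
After line 3: d = {'a': 80, 'b': 12, 'c': 38}

{'a': 80, 'b': 12, 'c': 38}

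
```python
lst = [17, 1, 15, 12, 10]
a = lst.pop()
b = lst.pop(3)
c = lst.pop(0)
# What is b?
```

After line 1: lst = [17, 1, 15, 12, 10]
After line 2 (pop() -> a = 10): lst = [17, 1, 15, 12]
After line 3 (pop(3) -> b = 12): lst = [17, 1, 15]
After line 4 (pop(0) -> c = 17): lst = [1, 15]

12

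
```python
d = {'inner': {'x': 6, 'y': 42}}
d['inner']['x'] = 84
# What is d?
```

After line 1: d = {'inner': {'x': 6, 'y': 42}}
After line 2 (inner x overwritten): d = {'inner': {'x': 84, 'y': 42}}

{'inner': {'x': 84, 'y': 42}}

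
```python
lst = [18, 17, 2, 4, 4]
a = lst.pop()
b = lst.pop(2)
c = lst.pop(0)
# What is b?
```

After line 1: lst = [18, 17, 2, 4, 4]
After line 2 (pop() -> a = 4): lst = [18, 17, 2, 4]
After line 3 (pop(2) -> b = 2): lst = [18, 17, 4]
After line 4 (pop(0) -> c = 18): lst = [17, 4]

2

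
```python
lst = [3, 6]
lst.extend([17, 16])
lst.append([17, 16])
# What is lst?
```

After line 1: lst = [3, 6]
After line 2 (extend unpacks [17, 16]): lst = [3, 6, 17, 16]
After line 3 (append adds [17, 16] as single element): lst = [3, 6, 17, 16, [17, 16]]

[3, 6, 17, 16, [17, 16]]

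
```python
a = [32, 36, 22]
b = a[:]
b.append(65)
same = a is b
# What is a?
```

After line 1: a = [32, 36, 22]
After line 2 (b = a[:] is a shallow copy, new object): a = [32, 36, 22], b = [32, 36, 22]
After line 3 (append only mutates b): a = [32, 36, 22], b = [32, 36, 22, 65]
After line 4 (same = a is b; different objects -> False): same = False

[32, 36, 22]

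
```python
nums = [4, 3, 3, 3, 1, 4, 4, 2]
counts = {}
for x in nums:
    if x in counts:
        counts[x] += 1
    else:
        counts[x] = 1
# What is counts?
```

Initial: counts = {}, nums = [4, 3, 3, 3, 1, 4, 4, 2]
See 4: counts = {4: 1}
See 3: counts = {4: 1, 3: 1}
See 3: counts = {4: 1, 3: 2}
See 3: counts = {4: 1, 3: 3}
See 1: counts = {4: 1, 3: 3, 1: 1}
See 4: counts = {4: 2, 3: 3, 1: 1}
See 4: counts = {4: 3, 3: 3, 1: 1}
See 2: counts = {4: 3, 3: 3, 1: 1, 2: 1}

{4: 3, 3: 3, 1: 1, 2: 1}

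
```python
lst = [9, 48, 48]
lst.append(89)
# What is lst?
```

[9, 48, 48, 89]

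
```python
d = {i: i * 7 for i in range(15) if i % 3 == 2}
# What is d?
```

{2: 14, 5: 35, 8: 56, 11: 77, 14: 98}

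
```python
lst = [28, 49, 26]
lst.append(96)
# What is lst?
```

[28, 49, 26, 96]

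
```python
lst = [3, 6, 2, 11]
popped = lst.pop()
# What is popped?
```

11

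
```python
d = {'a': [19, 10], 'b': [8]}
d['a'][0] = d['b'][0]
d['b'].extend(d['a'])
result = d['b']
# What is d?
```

After line 1: d = {'a': [19, 10], 'b': [8]}
After line 2 (a[0] = b[0] = 8): d = {'a': [8, 10], 'b': [8]}
After line 3 (b.extend(a) appends [8, 10]): d = {'a': [8, 10], 'b': [8, 8, 10]}
After line 4: result = d['b'] = [8, 8, 10]

{'a': [8, 10], 'b': [8, 8, 10]}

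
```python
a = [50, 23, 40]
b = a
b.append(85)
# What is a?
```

After line 1: a = [50, 23, 40]
After line 2 (b = a is an alias, same object): a = [50, 23, 40], b = [50, 23, 40]
After line 3 (b.append mutates the shared list): a = [50, 23, 40, 85], b = [50, 23, 40, 85]

[50, 23, 40, 85]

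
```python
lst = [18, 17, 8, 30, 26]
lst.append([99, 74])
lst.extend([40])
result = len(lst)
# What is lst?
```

After line 1: lst = [18, 17, 8, 30, 26]
After line 2 (append adds [99, 74] as single element): lst = [18, 17, 8, 30, 26, [99, 74]]
After line 3 (extend unpacks [40], adds 40): lst = [18, 17, 8, 30, 26, [99, 74], 40]
After line 4: result = len(lst) = 7

[18, 17, 8, 30, 26, [99, 74], 40]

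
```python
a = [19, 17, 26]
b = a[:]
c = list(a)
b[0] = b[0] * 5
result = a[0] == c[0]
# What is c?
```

After line 1: a = [19, 17, 26]
After line 2 (b = a[:], copy): a = [19, 17, 26], b = [19, 17, 26]
After line 3 (c = list(a) is a copy, new object): c = [19, 17, 26]
After line 4 (b[0] = 19 * 5 = 95; only b mutates (copy)): a = [19, 17, 26], b = [95, 17, 26], c = [19, 17, 26]
After line 5 (a[0] = 19, c[0] = 19; result = True)

[19, 17, 26]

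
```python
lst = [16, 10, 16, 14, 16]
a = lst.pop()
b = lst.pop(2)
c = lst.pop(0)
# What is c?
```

After line 1: lst = [16, 10, 16, 14, 16]
After line 2 (pop() -> a = 16): lst = [16, 10, 16, 14]
After line 3 (pop(2) -> b = 16): lst = [16, 10, 14]
After line 4 (pop(0) -> c = 16): lst = [10, 14]

16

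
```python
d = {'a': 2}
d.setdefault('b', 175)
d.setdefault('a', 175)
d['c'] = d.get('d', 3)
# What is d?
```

After line 1: d = {'a': 2}
After line 2 (setdefault adds 'b'=175): d = {'a': 2, 'b': 175}
After line 3 (setdefault 'a' no-op, already exists): d = {'a': 2, 'b': 175}
After line 4 (get('d', 3) returns default since 'd' not in d): d = {'a': 2, 'b': 175, 'c': 3}

{'a': 2, 'b': 175, 'c': 3}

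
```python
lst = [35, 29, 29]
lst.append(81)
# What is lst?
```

[35, 29, 29, 81]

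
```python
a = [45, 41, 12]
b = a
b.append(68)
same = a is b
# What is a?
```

After line 1: a = [45, 41, 12]
After line 2 (b = a is an alias, same object): a = [45, 41, 12], b = [45, 41, 12]
After line 3 (b.append mutates the shared list): a = [45, 41, 12, 68], b = [45, 41, 12, 68]
After line 4 (same = a is b; same object -> True): same = True

[45, 41, 12, 68]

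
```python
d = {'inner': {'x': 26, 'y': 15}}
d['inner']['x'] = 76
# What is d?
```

After line 1: d = {'inner': {'x': 26, 'y': 15}}
After line 2 (inner x overwritten): d = {'inner': {'x': 76, 'y': 15}}

{'inner': {'x': 76, 'y': 15}}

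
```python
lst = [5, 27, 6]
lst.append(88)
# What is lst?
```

[5, 27, 6, 88]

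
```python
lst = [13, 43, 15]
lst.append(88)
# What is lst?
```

[13, 43, 15, 88]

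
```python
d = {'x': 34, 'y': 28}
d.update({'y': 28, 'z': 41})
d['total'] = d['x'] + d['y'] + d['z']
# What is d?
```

After line 1: d = {'x': 34, 'y': 28}
After line 2 (y overwritten, z added): d = {'x': 34, 'y': 28, 'z': 41}
After line 3 (total = 34 + 28 + 41 = 103): d = {'x': 34, 'y': 28, 'z': 41, 'total': 103}

{'x': 34, 'y': 28, 'z': 41, 'total': 103}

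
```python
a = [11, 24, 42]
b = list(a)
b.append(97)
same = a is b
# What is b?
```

After line 1: a = [11, 24, 42]
After line 2 (b = list(a) is a shallow copy, new object): a = [11, 24, 42], b = [11, 24, 42]
After line 3 (append only mutates b): a = [11, 24, 42], b = [11, 24, 42, 97]
After line 4 (same = a is b; different objects -> False): same = False

[11, 24, 42, 97]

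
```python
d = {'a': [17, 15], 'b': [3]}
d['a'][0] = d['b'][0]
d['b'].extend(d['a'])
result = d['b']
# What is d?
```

After line 1: d = {'a': [17, 15], 'b': [3]}
After line 2 (a[0] = b[0] = 3): d = {'a': [3, 15], 'b': [3]}
After line 3 (b.extend(a) appends [3, 15]): d = {'a': [3, 15], 'b': [3, 3, 15]}
After line 4: result = d['b'] = [3, 3, 15]

{'a': [3, 15], 'b': [3, 3, 15]}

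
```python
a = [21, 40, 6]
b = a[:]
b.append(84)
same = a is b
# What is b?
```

After line 1: a = [21, 40, 6]
After line 2 (b = a[:] is a shallow copy, new object): a = [21, 40, 6], b = [21, 40, 6]
After line 3 (append only mutates b): a = [21, 40, 6], b = [21, 40, 6, 84]
After line 4 (same = a is b; different objects -> False): same = False

[21, 40, 6, 84]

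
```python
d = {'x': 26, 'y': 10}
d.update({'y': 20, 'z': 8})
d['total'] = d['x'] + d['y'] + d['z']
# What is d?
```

After line 1: d = {'x': 26, 'y': 10}
After line 2 (y overwritten, z added): d = {'x': 26, 'y': 20, 'z': 8}
After line 3 (total = 26 + 20 + 8 = 54): d = {'x': 26, 'y': 20, 'z': 8, 'total': 54}

{'x': 26, 'y': 20, 'z': 8, 'total': 54}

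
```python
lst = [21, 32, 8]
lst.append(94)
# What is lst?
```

[21, 32, 8, 94]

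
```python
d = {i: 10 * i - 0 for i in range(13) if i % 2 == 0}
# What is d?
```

{0: 0, 2: 20, 4: 40, 6: 60, 8: 80, 10: 100, 12: 120}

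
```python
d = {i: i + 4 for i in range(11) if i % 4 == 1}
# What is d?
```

{1: 5, 5: 9, 9: 13}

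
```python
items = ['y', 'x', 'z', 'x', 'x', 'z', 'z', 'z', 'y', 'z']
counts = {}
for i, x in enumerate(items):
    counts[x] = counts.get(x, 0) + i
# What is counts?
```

Initial: counts = {}, items = ['y', 'x', 'z', 'x', 'x', 'z', 'z', 'z', 'y', 'z']
i=0, x='y': counts = {'y': 0}
i=1, x='x': counts = {'y': 0, 'x': 1}
i=2, x='z': counts = {'y': 0, 'x': 1, 'z': 2}
i=3, x='x': counts = {'y': 0, 'x': 4, 'z': 2}
i=4, x='x': counts = {'y': 0, 'x': 8, 'z': 2}
i=5, x='z': counts = {'y': 0, 'x': 8, 'z': 7}
i=6, x='z': counts = {'y': 0, 'x': 8, 'z': 13}
i=7, x='z': counts = {'y': 0, 'x': 8, 'z': 20}
i=8, x='y': counts = {'y': 8, 'x': 8, 'z': 20}
i=9, x='z': counts = {'y': 8, 'x': 8, 'z': 29}

{'y': 8, 'x': 8, 'z': 29}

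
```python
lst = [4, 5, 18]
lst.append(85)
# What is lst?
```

[4, 5, 18, 85]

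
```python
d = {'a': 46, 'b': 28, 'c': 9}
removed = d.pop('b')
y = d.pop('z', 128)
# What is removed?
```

After line 1: d = {'a': 46, 'b': 28, 'c': 9}
After line 2 (pop 'b' returns 28): d = {'a': 46, 'c': 9}, removed = 28
After line 3 (pop 'z' missing, returns default 128): d = {'a': 46, 'c': 9}, y = 128

28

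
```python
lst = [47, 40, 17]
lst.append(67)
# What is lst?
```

[47, 40, 17, 67]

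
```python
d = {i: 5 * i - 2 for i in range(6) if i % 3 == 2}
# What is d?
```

{2: 8, 5: 23}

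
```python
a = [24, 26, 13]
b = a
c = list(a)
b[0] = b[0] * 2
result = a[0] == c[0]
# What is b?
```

After line 1: a = [24, 26, 13]
After line 2 (b = a, alias): a = [24, 26, 13], b = [24, 26, 13]
After line 3 (c = list(a) is a copy, new object): c = [24, 26, 13]
After line 4 (b[0] = 24 * 2 = 48; mutates shared a/b): a = b = [48, 26, 13], c = [24, 26, 13]
After line 5 (a[0] = 48, c[0] = 24; result = False)

[48, 26, 13]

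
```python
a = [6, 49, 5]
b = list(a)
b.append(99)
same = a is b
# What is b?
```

After line 1: a = [6, 49, 5]
After line 2 (b = list(a) is a shallow copy, new object): a = [6, 49, 5], b = [6, 49, 5]
After line 3 (append only mutates b): a = [6, 49, 5], b = [6, 49, 5, 99]
After line 4 (same = a is b; different objects -> False): same = False

[6, 49, 5, 99]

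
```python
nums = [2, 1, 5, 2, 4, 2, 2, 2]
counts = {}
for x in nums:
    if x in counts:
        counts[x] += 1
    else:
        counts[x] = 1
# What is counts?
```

Initial: counts = {}, nums = [2, 1, 5, 2, 4, 2, 2, 2]
See 2: counts = {2: 1}
See 1: counts = {2: 1, 1: 1}
See 5: counts = {2: 1, 1: 1, 5: 1}
See 2: counts = {2: 2, 1: 1, 5: 1}
See 4: counts = {2: 2, 1: 1, 5: 1, 4: 1}
See 2: counts = {2: 3, 1: 1, 5: 1, 4: 1}
See 2: counts = {2: 4, 1: 1, 5: 1, 4: 1}
See 2: counts = {2: 5, 1: 1, 5: 1, 4: 1}

{2: 5, 1: 1, 5: 1, 4: 1}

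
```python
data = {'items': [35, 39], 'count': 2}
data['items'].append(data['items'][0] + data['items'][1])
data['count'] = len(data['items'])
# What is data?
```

After line 1: data = {'items': [35, 39], 'count': 2}
After line 2 (append 35 + 39 = 74): data = {'items': [35, 39, 74], 'count': 2}
After line 3 (count = len(items) = 3): data = {'items': [35, 39, 74], 'count': 3}

{'items': [35, 39, 74], 'count': 3}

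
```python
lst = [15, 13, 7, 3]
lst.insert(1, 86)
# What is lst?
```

[15, 86, 13, 7, 3]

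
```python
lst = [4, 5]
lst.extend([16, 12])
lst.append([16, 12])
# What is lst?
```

After line 1: lst = [4, 5]
After line 2 (extend unpacks [16, 12]): lst = [4, 5, 16, 12]
After line 3 (append adds [16, 12] as single element): lst = [4, 5, 16, 12, [16, 12]]

[4, 5, 16, 12, [16, 12]]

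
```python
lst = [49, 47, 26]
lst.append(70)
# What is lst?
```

[49, 47, 26, 70]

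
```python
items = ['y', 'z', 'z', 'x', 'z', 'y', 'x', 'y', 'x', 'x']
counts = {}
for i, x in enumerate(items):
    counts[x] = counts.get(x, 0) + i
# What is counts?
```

Initial: counts = {}, items = ['y', 'z', 'z', 'x', 'z', 'y', 'x', 'y', 'x', 'x']
i=0, x='y': counts = {'y': 0}
i=1, x='z': counts = {'y': 0, 'z': 1}
i=2, x='z': counts = {'y': 0, 'z': 3}
i=3, x='x': counts = {'y': 0, 'z': 3, 'x': 3}
i=4, x='z': counts = {'y': 0, 'z': 7, 'x': 3}
i=5, x='y': counts = {'y': 5, 'z': 7, 'x': 3}
i=6, x='x': counts = {'y': 5, 'z': 7, 'x': 9}
i=7, x='y': counts = {'y': 12, 'z': 7, 'x': 9}
i=8, x='x': counts = {'y': 12, 'z': 7, 'x': 17}
i=9, x='x': counts = {'y': 12, 'z': 7, 'x': 26}

{'y': 12, 'z': 7, 'x': 26}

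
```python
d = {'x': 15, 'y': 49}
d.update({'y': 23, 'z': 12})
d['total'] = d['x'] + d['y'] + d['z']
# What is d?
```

After line 1: d = {'x': 15, 'y': 49}
After line 2 (y overwritten, z added): d = {'x': 15, 'y': 23, 'z': 12}
After line 3 (total = 15 + 23 + 12 = 50): d = {'x': 15, 'y': 23, 'z': 12, 'total': 50}

{'x': 15, 'y': 23, 'z': 12, 'total': 50}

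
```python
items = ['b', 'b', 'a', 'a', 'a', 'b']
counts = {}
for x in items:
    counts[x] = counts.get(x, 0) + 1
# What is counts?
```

Initial: counts = {}, items = ['b', 'b', 'a', 'a', 'a', 'b']
See 'b': counts = {'b': 1}
See 'b': counts = {'b': 2}
See 'a': counts = {'b': 2, 'a': 1}
See 'a': counts = {'b': 2, 'a': 2}
See 'a': counts = {'b': 2, 'a': 3}
See 'b': counts = {'b': 3, 'a': 3}

{'b': 3, 'a': 3}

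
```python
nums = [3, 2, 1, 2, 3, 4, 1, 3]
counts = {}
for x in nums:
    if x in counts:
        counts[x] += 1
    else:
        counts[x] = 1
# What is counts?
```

Initial: counts = {}, nums = [3, 2, 1, 2, 3, 4, 1, 3]
See 3: counts = {3: 1}
See 2: counts = {3: 1, 2: 1}
See 1: counts = {3: 1, 2: 1, 1: 1}
See 2: counts = {3: 1, 2: 2, 1: 1}
See 3: counts = {3: 2, 2: 2, 1: 1}
See 4: counts = {3: 2, 2: 2, 1: 1, 4: 1}
See 1: counts = {3: 2, 2: 2, 1: 2, 4: 1}
See 3: counts = {3: 3, 2: 2, 1: 2, 4: 1}

{3: 3, 2: 2, 1: 2, 4: 1}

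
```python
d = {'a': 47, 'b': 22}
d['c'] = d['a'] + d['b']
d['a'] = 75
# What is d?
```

After line 1: d = {'a': 47, 'b': 22}
After line 2 (d['c'] = 47 + 22): d = {'a': 47, 'b': 22, 'c': 69}
After line 3: d = {'a': 75, 'b': 22, 'c': 69}

{'a': 75, 'b': 22, 'c': 69}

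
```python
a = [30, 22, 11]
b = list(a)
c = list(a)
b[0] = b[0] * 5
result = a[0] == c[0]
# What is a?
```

After line 1: a = [30, 22, 11]
After line 2 (b = list(a), copy): a = [30, 22, 11], b = [30, 22, 11]
After line 3 (c = list(a) is a copy, new object): c = [30, 22, 11]
After line 4 (b[0] = 30 * 5 = 150; only b mutates (copy)): a = [30, 22, 11], b = [150, 22, 11], c = [30, 22, 11]
After line 5 (a[0] = 30, c[0] = 30; result = True)

[30, 22, 11]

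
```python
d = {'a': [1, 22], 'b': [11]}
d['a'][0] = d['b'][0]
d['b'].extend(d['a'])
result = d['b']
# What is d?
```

After line 1: d = {'a': [1, 22], 'b': [11]}
After line 2 (a[0] = b[0] = 11): d = {'a': [11, 22], 'b': [11]}
After line 3 (b.extend(a) appends [11, 22]): d = {'a': [11, 22], 'b': [11, 11, 22]}
After line 4: result = d['b'] = [11, 11, 22]

{'a': [11, 22], 'b': [11, 11, 22]}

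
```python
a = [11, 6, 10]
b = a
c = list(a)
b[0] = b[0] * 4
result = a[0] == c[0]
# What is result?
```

After line 1: a = [11, 6, 10]
After line 2 (b = a, alias): a = [11, 6, 10], b = [11, 6, 10]
After line 3 (c = list(a) is a copy, new object): c = [11, 6, 10]
After line 4 (b[0] = 11 * 4 = 44; mutates shared a/b): a = b = [44, 6, 10], c = [11, 6, 10]
After line 5 (a[0] = 44, c[0] = 11; result = False)

False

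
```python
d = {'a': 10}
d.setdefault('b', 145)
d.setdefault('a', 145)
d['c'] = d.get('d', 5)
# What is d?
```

After line 1: d = {'a': 10}
After line 2 (setdefault adds 'b'=145): d = {'a': 10, 'b': 145}
After line 3 (setdefault 'a' no-op, already exists): d = {'a': 10, 'b': 145}
After line 4 (get('d', 5) returns default since 'd' not in d): d = {'a': 10, 'b': 145, 'c': 5}

{'a': 10, 'b': 145, 'c': 5}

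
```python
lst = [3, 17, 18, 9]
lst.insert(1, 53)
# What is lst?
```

[3, 53, 17, 18, 9]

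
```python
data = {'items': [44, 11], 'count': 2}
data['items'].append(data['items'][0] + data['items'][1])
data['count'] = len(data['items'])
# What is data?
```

After line 1: data = {'items': [44, 11], 'count': 2}
After line 2 (append 44 + 11 = 55): data = {'items': [44, 11, 55], 'count': 2}
After line 3 (count = len(items) = 3): data = {'items': [44, 11, 55], 'count': 3}

{'items': [44, 11, 55], 'count': 3}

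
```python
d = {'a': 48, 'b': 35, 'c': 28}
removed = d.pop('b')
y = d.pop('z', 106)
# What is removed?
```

After line 1: d = {'a': 48, 'b': 35, 'c': 28}
After line 2 (pop 'b' returns 35): d = {'a': 48, 'c': 28}, removed = 35
After line 3 (pop 'z' missing, returns default 106): d = {'a': 48, 'c': 28}, y = 106

35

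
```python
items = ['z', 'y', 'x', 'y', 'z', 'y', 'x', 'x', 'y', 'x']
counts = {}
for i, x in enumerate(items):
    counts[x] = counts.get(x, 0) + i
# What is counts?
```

Initial: counts = {}, items = ['z', 'y', 'x', 'y', 'z', 'y', 'x', 'x', 'y', 'x']
i=0, x='z': counts = {'z': 0}
i=1, x='y': counts = {'z': 0, 'y': 1}
i=2, x='x': counts = {'z': 0, 'y': 1, 'x': 2}
i=3, x='y': counts = {'z': 0, 'y': 4, 'x': 2}
i=4, x='z': counts = {'z': 4, 'y': 4, 'x': 2}
i=5, x='y': counts = {'z': 4, 'y': 9, 'x': 2}
i=6, x='x': counts = {'z': 4, 'y': 9, 'x': 8}
i=7, x='x': counts = {'z': 4, 'y': 9, 'x': 15}
i=8, x='y': counts = {'z': 4, 'y': 17, 'x': 15}
i=9, x='x': counts = {'z': 4, 'y': 17, 'x': 24}

{'z': 4, 'y': 17, 'x': 24}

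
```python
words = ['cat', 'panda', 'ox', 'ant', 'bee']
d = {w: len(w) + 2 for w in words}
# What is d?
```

{'cat': 5, 'panda': 7, 'ox': 4, 'ant': 5, 'bee': 5}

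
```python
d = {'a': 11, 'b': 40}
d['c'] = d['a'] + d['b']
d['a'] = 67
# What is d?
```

After line 1: d = {'a': 11, 'b': 40}
After line 2 (d['c'] = 11 + 40): d = {'a': 11, 'b': 40, 'c': 51}
After line 3: d = {'a': 67, 'b': 40, 'c': 51}

{'a': 67, 'b': 40, 'c': 51}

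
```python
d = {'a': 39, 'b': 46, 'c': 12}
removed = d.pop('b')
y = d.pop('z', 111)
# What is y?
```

After line 1: d = {'a': 39, 'b': 46, 'c': 12}
After line 2 (pop 'b' returns 46): d = {'a': 39, 'c': 12}, removed = 46
After line 3 (pop 'z' missing, returns default 111): d = {'a': 39, 'c': 12}, y = 111

111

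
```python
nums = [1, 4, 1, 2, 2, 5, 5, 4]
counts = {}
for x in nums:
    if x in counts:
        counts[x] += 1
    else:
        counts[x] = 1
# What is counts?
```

Initial: counts = {}, nums = [1, 4, 1, 2, 2, 5, 5, 4]
See 1: counts = {1: 1}
See 4: counts = {1: 1, 4: 1}
See 1: counts = {1: 2, 4: 1}
See 2: counts = {1: 2, 4: 1, 2: 1}
See 2: counts = {1: 2, 4: 1, 2: 2}
See 5: counts = {1: 2, 4: 1, 2: 2, 5: 1}
See 5: counts = {1: 2, 4: 1, 2: 2, 5: 2}
See 4: counts = {1: 2, 4: 2, 2: 2, 5: 2}

{1: 2, 4: 2, 2: 2, 5: 2}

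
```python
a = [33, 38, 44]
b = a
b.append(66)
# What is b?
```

After line 1: a = [33, 38, 44]
After line 2 (b = a is an alias, same object): a = [33, 38, 44], b = [33, 38, 44]
After line 3 (b.append mutates the shared list): a = [33, 38, 44, 66], b = [33, 38, 44, 66]

[33, 38, 44, 66]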